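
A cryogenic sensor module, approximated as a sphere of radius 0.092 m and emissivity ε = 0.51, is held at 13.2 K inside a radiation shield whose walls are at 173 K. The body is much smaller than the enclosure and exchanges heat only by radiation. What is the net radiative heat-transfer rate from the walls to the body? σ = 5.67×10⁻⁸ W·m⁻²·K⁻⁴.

P_net ≈ 2.75 W

For a small grey body in a large enclosure: P_net = εσA(T_body⁴ − T_wall⁴).
A = 4πr² = 0.1064 m²; T_body⁴ − T_wall⁴ = 30360 − 8.957×10⁸ = -8.957×10⁸ K⁴.
|P_net| = 0.51·5.67×10⁻⁸·0.1064·8.957×10⁸.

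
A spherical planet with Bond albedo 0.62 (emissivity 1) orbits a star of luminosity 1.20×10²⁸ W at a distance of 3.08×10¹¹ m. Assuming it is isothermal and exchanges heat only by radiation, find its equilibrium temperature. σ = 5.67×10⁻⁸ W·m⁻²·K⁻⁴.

First find the stellar flux at distance d: S = L/(4πd²) = 1.20×10²⁸/(4π·(3.08×10¹¹)²) = 10070 W/m².
For an isothermal sphere, absorbed (1−a)S·πr² = emitted σ·4πr²·T⁴, so T⁴ = (1−a)S/(4σ).
T⁴ = 0.380·10070/(4·5.67×10⁻⁸) = 1.687×10¹⁰ K⁴.

T ≈ 360 K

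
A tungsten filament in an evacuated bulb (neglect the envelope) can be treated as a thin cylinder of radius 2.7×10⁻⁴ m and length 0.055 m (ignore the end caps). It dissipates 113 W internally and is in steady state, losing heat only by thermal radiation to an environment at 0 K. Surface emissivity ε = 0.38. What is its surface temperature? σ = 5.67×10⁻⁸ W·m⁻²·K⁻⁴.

T ≈ 2740 K

Steady state: internal power = radiated power, P = εσA T⁴.
Radiating area A = 2πrL = 9.331×10⁻⁵ m².
T⁴ = P/(εσA) = 113/(0.38·5.67×10⁻⁸·9.331×10⁻⁵) = 5.621×10¹³ K⁴.
T = (5.621×10¹³)^(1/4).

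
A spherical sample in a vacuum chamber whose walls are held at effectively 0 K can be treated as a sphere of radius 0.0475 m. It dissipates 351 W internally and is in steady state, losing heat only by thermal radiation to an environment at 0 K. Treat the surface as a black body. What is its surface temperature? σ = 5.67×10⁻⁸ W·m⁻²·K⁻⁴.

Steady state: internal power = radiated power, P = εσA T⁴.
Radiating area A = 4πr² = 0.02835 m².
T⁴ = P/(εσA) = 351/(1.0·5.67×10⁻⁸·0.02835) = 2.183×10¹¹ K⁴.
T = (2.183×10¹¹)^(1/4).

T ≈ 684 K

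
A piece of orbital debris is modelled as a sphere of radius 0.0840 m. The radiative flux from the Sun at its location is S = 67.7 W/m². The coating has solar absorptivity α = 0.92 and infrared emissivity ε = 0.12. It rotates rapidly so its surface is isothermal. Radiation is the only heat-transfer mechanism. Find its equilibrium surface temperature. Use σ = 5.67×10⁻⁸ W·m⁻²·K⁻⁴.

T ≈ 219 K

At equilibrium, absorbed power = emitted power.
Absorbing cross-section = πr² = 0.02217 m²; emitting surface = 4πr² = 0.08867 m² (ratio 4).
αS·A_cross = εσ·A_surf·T⁴  ⇒  T⁴ = αS/(ε·4σ).
T⁴ = 0.920·67.7/(0.12·4·5.67×10⁻⁸) = 2.289×10⁹ K⁴.
T = (2.289×10⁹)^(1/4).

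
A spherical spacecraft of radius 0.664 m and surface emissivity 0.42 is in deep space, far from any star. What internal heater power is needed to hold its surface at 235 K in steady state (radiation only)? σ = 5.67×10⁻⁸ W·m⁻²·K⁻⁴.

P ≈ 402 W

P = εσ·4πr²·T⁴.
4πr² = 5.540 m²; T⁴ = 3.050×10⁹ K⁴.
P = 0.42·5.67×10⁻⁸·5.540·3.050×10⁹.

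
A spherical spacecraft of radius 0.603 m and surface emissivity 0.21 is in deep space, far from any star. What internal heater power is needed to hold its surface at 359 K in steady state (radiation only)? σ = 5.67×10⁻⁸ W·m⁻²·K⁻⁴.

P = εσ·4πr²·T⁴.
4πr² = 4.569 m²; T⁴ = 1.661×10¹⁰ K⁴.
P = 0.21·5.67×10⁻⁸·4.569·1.661×10¹⁰.

P ≈ 904 W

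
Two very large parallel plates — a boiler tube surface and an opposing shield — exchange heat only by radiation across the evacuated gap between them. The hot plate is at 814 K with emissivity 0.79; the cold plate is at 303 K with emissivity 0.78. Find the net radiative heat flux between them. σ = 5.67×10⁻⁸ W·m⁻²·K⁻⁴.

q ≈ 15800 W/m²

For two infinite grey parallel plates, q = σ(T₁⁴ − T₂⁴)/(1/ε₁ + 1/ε₂ − 1).
T₁⁴ − T₂⁴ = 4.390×10¹¹ − 8.429×10⁹ = 4.306×10¹¹ K⁴.
1/ε₁ + 1/ε₂ − 1 = 1.266 + 1.282 − 1 = 1.548.
q = 5.67×10⁻⁸ × 4.306×10¹¹ / 1.548.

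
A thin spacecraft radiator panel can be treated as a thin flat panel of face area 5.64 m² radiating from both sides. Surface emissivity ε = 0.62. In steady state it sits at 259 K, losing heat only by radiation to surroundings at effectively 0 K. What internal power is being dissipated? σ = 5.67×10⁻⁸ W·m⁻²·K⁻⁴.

Steady state: P = εσA T⁴.
A = 2·5.64 = 11.28 m²; T⁴ = (259)⁴ = 4.500×10⁹ K⁴.
P = 0.62 × 5.67×10⁻⁸ × 11.28 × 4.500×10⁹.

P ≈ 1780 W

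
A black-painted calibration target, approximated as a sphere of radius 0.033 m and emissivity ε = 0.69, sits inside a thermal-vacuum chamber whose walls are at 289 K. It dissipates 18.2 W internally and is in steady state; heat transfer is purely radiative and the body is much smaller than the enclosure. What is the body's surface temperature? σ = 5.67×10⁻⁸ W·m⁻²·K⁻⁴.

For a small grey body in a large enclosure, net radiated power = εσA(T⁴ − T_w⁴).
Steady state: P = εσA(T⁴ − T_w⁴) with A = 4πr² = 0.01368 m².
T⁴ = P/(εσA) + T_w⁴ = 18.2/(0.69·5.67×10⁻⁸·0.01368) + (289)⁴
    = 3.399×10¹⁰ + 6.976×10⁹ = 4.097×10¹⁰ K⁴.

T ≈ 450 K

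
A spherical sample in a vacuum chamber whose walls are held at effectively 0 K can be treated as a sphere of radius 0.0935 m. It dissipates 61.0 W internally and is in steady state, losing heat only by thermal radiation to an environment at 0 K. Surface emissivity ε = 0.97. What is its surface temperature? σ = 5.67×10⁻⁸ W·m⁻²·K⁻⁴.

Steady state: internal power = radiated power, P = εσA T⁴.
Radiating area A = 4πr² = 0.1099 m².
T⁴ = P/(εσA) = 61.0/(0.97·5.67×10⁻⁸·0.1099) = 1.010×10¹⁰ K⁴.
T = (1.010×10¹⁰)^(1/4).

T ≈ 317 K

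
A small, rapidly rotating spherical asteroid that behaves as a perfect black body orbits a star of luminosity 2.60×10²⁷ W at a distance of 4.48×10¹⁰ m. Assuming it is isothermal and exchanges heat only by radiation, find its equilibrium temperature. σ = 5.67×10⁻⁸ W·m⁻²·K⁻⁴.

T ≈ 821 K

First find the stellar flux at distance d: S = L/(4πd²) = 2.60×10²⁷/(4π·(4.48×10¹⁰)²) = 1.031×10⁵ W/m².
For an isothermal sphere, absorbed (1−a)S·πr² = emitted σ·4πr²·T⁴, so T⁴ = (1−a)S/(4σ).
T⁴ = 1.00·1.031×10⁵/(4·5.67×10⁻⁸) = 4.545×10¹¹ K⁴.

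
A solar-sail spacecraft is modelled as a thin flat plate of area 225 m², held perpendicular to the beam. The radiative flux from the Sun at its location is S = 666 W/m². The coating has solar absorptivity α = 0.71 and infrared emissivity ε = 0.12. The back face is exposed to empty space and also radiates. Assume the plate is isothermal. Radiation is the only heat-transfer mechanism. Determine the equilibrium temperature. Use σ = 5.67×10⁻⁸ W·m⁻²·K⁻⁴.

T ≈ 432 K

At equilibrium, absorbed power = emitted power.
Absorbing cross-section = A = 225.0 m²; emitting surface = 2A = 450.0 m² (ratio 2).
αS·A_cross = εσ·A_surf·T⁴  ⇒  T⁴ = αS/(ε·2σ).
T⁴ = 0.710·666/(0.12·2·5.67×10⁻⁸) = 3.475×10¹⁰ K⁴.
T = (3.475×10¹⁰)^(1/4).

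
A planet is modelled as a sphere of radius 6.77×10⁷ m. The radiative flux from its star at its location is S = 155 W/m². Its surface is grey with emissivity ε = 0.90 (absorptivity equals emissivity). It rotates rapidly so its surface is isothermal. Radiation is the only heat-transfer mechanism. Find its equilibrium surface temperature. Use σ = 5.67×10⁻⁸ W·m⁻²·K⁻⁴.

At equilibrium, absorbed power = emitted power.
Absorbing cross-section = πr² = 1.440×10¹⁶ m²; emitting surface = 4πr² = 5.760×10¹⁶ m² (ratio 4).
εS·A_cross = εσ·A_surf·T⁴  ⇒  T⁴ = S/(4σ)   (ε cancels).
T⁴ = 155/(4·5.67×10⁻⁸) = 6.834×10⁸ K⁴.
T = (6.834×10⁸)^(1/4).

T ≈ 162 K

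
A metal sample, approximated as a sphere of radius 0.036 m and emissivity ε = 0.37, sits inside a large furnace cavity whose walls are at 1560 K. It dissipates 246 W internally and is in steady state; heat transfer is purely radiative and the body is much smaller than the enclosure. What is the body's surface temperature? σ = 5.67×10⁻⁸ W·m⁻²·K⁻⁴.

T ≈ 1610 K

For a small grey body in a large enclosure, net radiated power = εσA(T⁴ − T_w⁴).
Steady state: P = εσA(T⁴ − T_w⁴) with A = 4πr² = 0.01629 m².
T⁴ = P/(εσA) + T_w⁴ = 246/(0.37·5.67×10⁻⁸·0.01629) + (1560)⁴
    = 7.200×10¹¹ + 5.922×10¹² = 6.642×10¹² K⁴.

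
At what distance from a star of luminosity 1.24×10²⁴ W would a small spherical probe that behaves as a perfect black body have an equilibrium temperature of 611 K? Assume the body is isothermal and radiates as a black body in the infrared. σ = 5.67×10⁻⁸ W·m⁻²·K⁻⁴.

d ≈ 1.77×10⁹ m

For an isothermal black-emitting sphere, (1−a)S·πr² = σ·4πr²·T⁴ ⇒ S = 4σT⁴/(1−a).
S = 4·5.67×10⁻⁸·(611)⁴/1.00 = 31610 W/m².
Flux falls as S = L/(4πd²), so d = √(L/(4πS)) = √(1.24×10²⁴/(4π·31610)).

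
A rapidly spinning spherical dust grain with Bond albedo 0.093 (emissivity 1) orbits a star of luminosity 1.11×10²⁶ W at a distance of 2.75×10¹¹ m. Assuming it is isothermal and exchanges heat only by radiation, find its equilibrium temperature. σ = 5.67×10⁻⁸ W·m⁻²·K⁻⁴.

First find the stellar flux at distance d: S = L/(4πd²) = 1.11×10²⁶/(4π·(2.75×10¹¹)²) = 116.8 W/m².
For an isothermal sphere, absorbed (1−a)S·πr² = emitted σ·4πr²·T⁴, so T⁴ = (1−a)S/(4σ).
T⁴ = 0.907·116.8/(4·5.67×10⁻⁸) = 4.671×10⁸ K⁴.

T ≈ 147 K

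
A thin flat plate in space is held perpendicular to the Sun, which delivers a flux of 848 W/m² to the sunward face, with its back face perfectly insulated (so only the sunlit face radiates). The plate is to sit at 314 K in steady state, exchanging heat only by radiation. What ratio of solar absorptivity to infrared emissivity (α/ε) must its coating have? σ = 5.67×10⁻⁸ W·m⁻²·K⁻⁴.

Balance: αS·A = εσ·1A·T⁴ ⇒ α/ε = σT⁴/S.
α/ε = 5.67×10⁻⁸·(314)⁴/848 = 5.67×10⁻⁸·9.721×10⁹/848.

α/ε ≈ 0.650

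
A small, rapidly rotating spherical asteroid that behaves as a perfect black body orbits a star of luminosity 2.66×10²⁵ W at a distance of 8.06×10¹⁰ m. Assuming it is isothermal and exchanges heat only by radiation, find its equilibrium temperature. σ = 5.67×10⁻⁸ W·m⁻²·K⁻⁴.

First find the stellar flux at distance d: S = L/(4πd²) = 2.66×10²⁵/(4π·(8.06×10¹⁰)²) = 325.8 W/m².
For an isothermal sphere, absorbed (1−a)S·πr² = emitted σ·4πr²·T⁴, so T⁴ = (1−a)S/(4σ).
T⁴ = 1.00·325.8/(4·5.67×10⁻⁸) = 1.437×10⁹ K⁴.

T ≈ 195 K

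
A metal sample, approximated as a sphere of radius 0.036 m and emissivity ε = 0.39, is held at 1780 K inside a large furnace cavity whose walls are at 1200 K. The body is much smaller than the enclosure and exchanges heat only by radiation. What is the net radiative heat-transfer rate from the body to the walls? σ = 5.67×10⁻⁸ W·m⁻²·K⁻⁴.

P_net ≈ 2870 W

For a small grey body in a large enclosure: P_net = εσA(T_body⁴ − T_wall⁴).
A = 4πr² = 0.01629 m²; T_body⁴ − T_wall⁴ = 1.004×10¹³ − 2.074×10¹² = 7.965×10¹² K⁴.
|P_net| = 0.39·5.67×10⁻⁸·0.01629·7.965×10¹².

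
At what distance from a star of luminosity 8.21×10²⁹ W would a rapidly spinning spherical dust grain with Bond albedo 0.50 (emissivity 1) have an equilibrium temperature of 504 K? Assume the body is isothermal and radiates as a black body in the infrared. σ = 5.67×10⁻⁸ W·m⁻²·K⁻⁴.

d ≈ 1.49×10¹² m

For an isothermal black-emitting sphere, (1−a)S·πr² = σ·4πr²·T⁴ ⇒ S = 4σT⁴/(1−a).
S = 4·5.67×10⁻⁸·(504)⁴/0.500 = 29270 W/m².
Flux falls as S = L/(4πd²), so d = √(L/(4πS)) = √(8.21×10²⁹/(4π·29270)).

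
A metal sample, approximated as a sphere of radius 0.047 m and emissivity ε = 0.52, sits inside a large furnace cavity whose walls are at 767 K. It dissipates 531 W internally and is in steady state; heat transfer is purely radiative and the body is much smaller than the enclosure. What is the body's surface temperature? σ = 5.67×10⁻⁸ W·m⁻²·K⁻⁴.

For a small grey body in a large enclosure, net radiated power = εσA(T⁴ − T_w⁴).
Steady state: P = εσA(T⁴ − T_w⁴) with A = 4πr² = 0.02776 m².
T⁴ = P/(εσA) + T_w⁴ = 531/(0.52·5.67×10⁻⁸·0.02776) + (767)⁴
    = 6.488×10¹¹ + 3.461×10¹¹ = 9.949×10¹¹ K⁴.

T ≈ 999 K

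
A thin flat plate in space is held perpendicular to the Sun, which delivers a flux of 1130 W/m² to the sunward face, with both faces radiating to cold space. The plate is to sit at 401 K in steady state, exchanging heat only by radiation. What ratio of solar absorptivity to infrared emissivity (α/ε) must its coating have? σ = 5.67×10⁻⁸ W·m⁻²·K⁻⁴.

α/ε ≈ 2.59

Balance: αS·A = εσ·2A·T⁴ ⇒ α/ε = 2σT⁴/S.
α/ε = 2·5.67×10⁻⁸·(401)⁴/1130 = 2·5.67×10⁻⁸·2.586×10¹⁰/1130.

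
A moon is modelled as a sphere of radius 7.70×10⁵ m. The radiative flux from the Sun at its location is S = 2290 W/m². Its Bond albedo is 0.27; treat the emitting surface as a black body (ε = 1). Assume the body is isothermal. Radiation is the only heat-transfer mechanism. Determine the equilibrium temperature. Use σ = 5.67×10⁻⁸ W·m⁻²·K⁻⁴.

At equilibrium, absorbed power = emitted power.
Absorbing cross-section = πr² = 1.863×10¹² m²; emitting surface = 4πr² = 7.451×10¹² m² (ratio 4).
(1−a)S·A_cross = εσ·A_surf·T⁴  ⇒  T⁴ = (1−a)S/(4σ).
T⁴ = 0.730·2290/(4·5.67×10⁻⁸) = 7.371×10⁹ K⁴.
T = (7.371×10⁹)^(1/4).

T ≈ 293 K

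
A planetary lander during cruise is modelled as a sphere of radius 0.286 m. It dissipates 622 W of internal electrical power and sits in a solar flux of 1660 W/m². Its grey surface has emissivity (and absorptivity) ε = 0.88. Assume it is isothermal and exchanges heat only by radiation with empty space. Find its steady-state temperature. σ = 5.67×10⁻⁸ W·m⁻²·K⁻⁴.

At steady state, absorbed solar power + internal power = radiated power.
Absorbed: α·S·A_cross = 0.88·1660·0.2570 = 375.4 W (cross-section πr²).
Total input = 375.4 + 622 = 997.4 W.
Radiated: εσ·A_surf·T⁴ with A_surf = 4πr² = 1.028 m².
T⁴ = 997.4/(0.88·5.67×10⁻⁸·1.028) = 1.945×10¹⁰ K⁴.

T ≈ 373 K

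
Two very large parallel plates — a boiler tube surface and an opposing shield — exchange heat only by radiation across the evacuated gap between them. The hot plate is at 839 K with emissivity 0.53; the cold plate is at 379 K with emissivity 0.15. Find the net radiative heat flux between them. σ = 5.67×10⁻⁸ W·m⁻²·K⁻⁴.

q ≈ 3560 W/m²

For two infinite grey parallel plates, q = σ(T₁⁴ − T₂⁴)/(1/ε₁ + 1/ε₂ − 1).
T₁⁴ − T₂⁴ = 4.955×10¹¹ − 2.063×10¹⁰ = 4.749×10¹¹ K⁴.
1/ε₁ + 1/ε₂ − 1 = 1.887 + 6.667 − 1 = 7.553.
q = 5.67×10⁻⁸ × 4.749×10¹¹ / 7.553.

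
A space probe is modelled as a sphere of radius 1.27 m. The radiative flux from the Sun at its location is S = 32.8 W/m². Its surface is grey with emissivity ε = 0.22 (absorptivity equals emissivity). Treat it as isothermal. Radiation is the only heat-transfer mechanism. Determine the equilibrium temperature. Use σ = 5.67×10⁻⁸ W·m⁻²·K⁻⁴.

T ≈ 110 K

At equilibrium, absorbed power = emitted power.
Absorbing cross-section = πr² = 5.067 m²; emitting surface = 4πr² = 20.27 m² (ratio 4).
εS·A_cross = εσ·A_surf·T⁴  ⇒  T⁴ = S/(4σ)   (ε cancels).
T⁴ = 32.8/(4·5.67×10⁻⁸) = 1.446×10⁸ K⁴.
T = (1.446×10⁸)^(1/4).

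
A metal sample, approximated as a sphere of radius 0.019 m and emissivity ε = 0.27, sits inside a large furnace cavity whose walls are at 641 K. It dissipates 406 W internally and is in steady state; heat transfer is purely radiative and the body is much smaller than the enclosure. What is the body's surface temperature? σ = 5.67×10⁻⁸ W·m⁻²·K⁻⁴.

For a small grey body in a large enclosure, net radiated power = εσA(T⁴ − T_w⁴).
Steady state: P = εσA(T⁴ − T_w⁴) with A = 4πr² = 0.004536 m².
T⁴ = P/(εσA) + T_w⁴ = 406/(0.27·5.67×10⁻⁸·0.004536) + (641)⁴
    = 5.846×10¹² + 1.688×10¹¹ = 6.015×10¹² K⁴.

T ≈ 1570 K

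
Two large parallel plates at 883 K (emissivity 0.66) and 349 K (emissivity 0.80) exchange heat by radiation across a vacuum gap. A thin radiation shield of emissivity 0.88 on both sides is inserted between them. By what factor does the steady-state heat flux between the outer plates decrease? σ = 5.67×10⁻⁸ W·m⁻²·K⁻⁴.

factor ≈ 1.72

Without shield: q₀ = σΔ(T⁴)/(1/ε₁+1/ε₂−1) with denominator 1.765.
With shield the two gaps are in series; the resistances add: (1/ε₁+1/ε_s−1)+(1/ε_s+1/ε₂−1) = 1.652+1.386 = 3.038.
Heat-flux ratio q₀/q = 3.038/1.765.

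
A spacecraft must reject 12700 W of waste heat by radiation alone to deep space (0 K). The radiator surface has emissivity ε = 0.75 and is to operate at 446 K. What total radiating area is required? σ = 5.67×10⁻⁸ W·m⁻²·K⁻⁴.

P = εσA T⁴ ⇒ A = P/(εσT⁴).
T⁴ = 3.957×10¹⁰ K⁴.
A = 12700/(0.75 × 5.67×10⁻⁸ × 3.957×10¹⁰).

A ≈ 7.55 m²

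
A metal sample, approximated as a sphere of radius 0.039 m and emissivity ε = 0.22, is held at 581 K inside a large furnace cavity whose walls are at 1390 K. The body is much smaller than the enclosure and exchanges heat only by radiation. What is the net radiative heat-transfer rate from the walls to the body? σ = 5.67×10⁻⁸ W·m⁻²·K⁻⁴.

For a small grey body in a large enclosure: P_net = εσA(T_body⁴ − T_wall⁴).
A = 4πr² = 0.01911 m²; T_body⁴ − T_wall⁴ = 1.139×10¹¹ − 3.733×10¹² = -3.619×10¹² K⁴.
|P_net| = 0.22·5.67×10⁻⁸·0.01911·3.619×10¹².

P_net ≈ 863 W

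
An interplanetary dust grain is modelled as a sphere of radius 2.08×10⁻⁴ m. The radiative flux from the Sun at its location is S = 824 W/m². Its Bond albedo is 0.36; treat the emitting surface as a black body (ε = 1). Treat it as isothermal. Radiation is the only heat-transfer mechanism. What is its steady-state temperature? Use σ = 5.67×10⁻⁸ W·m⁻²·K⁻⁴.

At equilibrium, absorbed power = emitted power.
Absorbing cross-section = πr² = 1.359×10⁻⁷ m²; emitting surface = 4πr² = 5.437×10⁻⁷ m² (ratio 4).
(1−a)S·A_cross = εσ·A_surf·T⁴  ⇒  T⁴ = (1−a)S/(4σ).
T⁴ = 0.640·824/(4·5.67×10⁻⁸) = 2.325×10⁹ K⁴.
T = (2.325×10⁹)^(1/4).

T ≈ 220 K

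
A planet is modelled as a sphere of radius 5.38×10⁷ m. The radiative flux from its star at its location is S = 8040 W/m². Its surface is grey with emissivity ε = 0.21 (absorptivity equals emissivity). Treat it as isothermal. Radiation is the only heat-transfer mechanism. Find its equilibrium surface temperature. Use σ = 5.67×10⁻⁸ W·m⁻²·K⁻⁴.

T ≈ 434 K

At equilibrium, absorbed power = emitted power.
Absorbing cross-section = πr² = 9.093×10¹⁵ m²; emitting surface = 4πr² = 3.637×10¹⁶ m² (ratio 4).
εS·A_cross = εσ·A_surf·T⁴  ⇒  T⁴ = S/(4σ)   (ε cancels).
T⁴ = 8040/(4·5.67×10⁻⁸) = 3.545×10¹⁰ K⁴.
T = (3.545×10¹⁰)^(1/4).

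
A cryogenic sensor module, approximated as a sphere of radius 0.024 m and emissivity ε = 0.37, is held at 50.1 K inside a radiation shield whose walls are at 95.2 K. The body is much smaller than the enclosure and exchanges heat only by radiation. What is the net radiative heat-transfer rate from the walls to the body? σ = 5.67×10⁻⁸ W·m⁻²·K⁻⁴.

For a small grey body in a large enclosure: P_net = εσA(T_body⁴ − T_wall⁴).
A = 4πr² = 0.007238 m²; T_body⁴ − T_wall⁴ = 6.300×10⁶ − 8.214×10⁷ = -7.584×10⁷ K⁴.
|P_net| = 0.37·5.67×10⁻⁸·0.007238·7.584×10⁷.

P_net ≈ 0.0115 W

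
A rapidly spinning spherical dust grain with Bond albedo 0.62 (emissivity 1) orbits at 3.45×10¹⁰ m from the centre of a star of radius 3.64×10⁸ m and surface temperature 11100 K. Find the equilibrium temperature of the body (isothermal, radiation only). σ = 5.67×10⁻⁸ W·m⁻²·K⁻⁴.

T ≈ 633 K

The star's surface emits σT_*⁴; at distance d the flux is S = σT_*⁴(R_*/d)².
S = 5.67×10⁻⁸·(11100)⁴·(3.64×10⁸/3.45×10¹⁰)² = 95820 W/m².
For an isothermal sphere T⁴ = (1−a)S/(4σ) = 1.605×10¹¹ K⁴.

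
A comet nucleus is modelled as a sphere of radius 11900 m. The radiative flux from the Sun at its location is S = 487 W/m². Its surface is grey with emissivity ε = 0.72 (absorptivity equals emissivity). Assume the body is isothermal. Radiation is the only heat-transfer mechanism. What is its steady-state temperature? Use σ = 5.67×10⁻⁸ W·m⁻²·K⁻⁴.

T ≈ 215 K

At equilibrium, absorbed power = emitted power.
Absorbing cross-section = πr² = 4.449×10⁸ m²; emitting surface = 4πr² = 1.780×10⁹ m² (ratio 4).
εS·A_cross = εσ·A_surf·T⁴  ⇒  T⁴ = S/(4σ)   (ε cancels).
T⁴ = 487/(4·5.67×10⁻⁸) = 2.147×10⁹ K⁴.
T = (2.147×10⁹)^(1/4).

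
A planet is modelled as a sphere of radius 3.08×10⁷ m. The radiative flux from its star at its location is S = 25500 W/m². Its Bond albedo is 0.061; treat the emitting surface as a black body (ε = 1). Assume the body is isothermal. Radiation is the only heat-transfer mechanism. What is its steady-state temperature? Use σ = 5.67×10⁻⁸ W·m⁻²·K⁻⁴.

T ≈ 570 K

At equilibrium, absorbed power = emitted power.
Absorbing cross-section = πr² = 2.980×10¹⁵ m²; emitting surface = 4πr² = 1.192×10¹⁶ m² (ratio 4).
(1−a)S·A_cross = εσ·A_surf·T⁴  ⇒  T⁴ = (1−a)S/(4σ).
T⁴ = 0.939·25500/(4·5.67×10⁻⁸) = 1.056×10¹¹ K⁴.
T = (1.056×10¹¹)^(1/4).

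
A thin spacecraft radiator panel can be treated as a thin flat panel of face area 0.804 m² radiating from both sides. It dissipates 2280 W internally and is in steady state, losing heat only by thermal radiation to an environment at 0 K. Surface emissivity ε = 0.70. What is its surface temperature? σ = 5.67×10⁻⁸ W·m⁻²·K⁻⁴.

T ≈ 435 K

Steady state: internal power = radiated power, P = εσA T⁴.
Radiating area A = 2·0.804 = 1.608 m².
T⁴ = P/(εσA) = 2280/(0.70·5.67×10⁻⁸·1.608) = 3.572×10¹⁰ K⁴.
T = (3.572×10¹⁰)^(1/4).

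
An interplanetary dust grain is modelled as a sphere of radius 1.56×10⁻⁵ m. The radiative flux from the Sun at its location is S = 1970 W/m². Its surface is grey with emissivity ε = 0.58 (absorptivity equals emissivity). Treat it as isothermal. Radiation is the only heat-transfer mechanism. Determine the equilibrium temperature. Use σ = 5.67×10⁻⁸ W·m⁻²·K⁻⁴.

T ≈ 305 K

At equilibrium, absorbed power = emitted power.
Absorbing cross-section = πr² = 7.645×10⁻¹⁰ m²; emitting surface = 4πr² = 3.058×10⁻⁹ m² (ratio 4).
εS·A_cross = εσ·A_surf·T⁴  ⇒  T⁴ = S/(4σ)   (ε cancels).
T⁴ = 1970/(4·5.67×10⁻⁸) = 8.686×10⁹ K⁴.
T = (8.686×10⁹)^(1/4).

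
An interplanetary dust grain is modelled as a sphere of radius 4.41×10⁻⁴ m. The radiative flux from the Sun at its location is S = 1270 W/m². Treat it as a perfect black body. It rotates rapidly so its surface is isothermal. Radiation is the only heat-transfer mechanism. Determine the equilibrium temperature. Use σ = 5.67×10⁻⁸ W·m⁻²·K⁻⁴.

T ≈ 274 K

At equilibrium, absorbed power = emitted power.
Absorbing cross-section = πr² = 6.110×10⁻⁷ m²; emitting surface = 4πr² = 2.444×10⁻⁶ m² (ratio 4).
S·A_cross = εσ·A_surf·T⁴  ⇒  T⁴ = S/(4σ).
T⁴ = 1.00·1270/(4·5.67×10⁻⁸) = 5.600×10⁹ K⁴.
T = (5.600×10⁹)^(1/4).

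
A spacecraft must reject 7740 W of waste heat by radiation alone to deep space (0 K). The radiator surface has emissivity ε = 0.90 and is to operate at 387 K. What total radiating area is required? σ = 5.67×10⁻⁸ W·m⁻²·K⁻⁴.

A ≈ 6.76 m²

P = εσA T⁴ ⇒ A = P/(εσT⁴).
T⁴ = 2.243×10¹⁰ K⁴.
A = 7740/(0.90 × 5.67×10⁻⁸ × 2.243×10¹⁰).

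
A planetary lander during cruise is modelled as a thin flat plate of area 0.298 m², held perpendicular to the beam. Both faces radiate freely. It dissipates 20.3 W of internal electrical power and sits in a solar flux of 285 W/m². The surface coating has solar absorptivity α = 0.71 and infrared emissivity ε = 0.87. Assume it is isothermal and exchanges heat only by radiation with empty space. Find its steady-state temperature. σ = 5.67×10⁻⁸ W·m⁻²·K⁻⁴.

T ≈ 229 K

At steady state, absorbed solar power + internal power = radiated power.
Absorbed: α·S·A_cross = 0.71·285·0.2980 = 60.30 W (cross-section A).
Total input = 60.30 + 20.3 = 80.60 W.
Radiated: εσ·A_surf·T⁴ with A_surf = 2A = 0.5960 m².
T⁴ = 80.60/(0.87·5.67×10⁻⁸·0.5960) = 2.741×10⁹ K⁴.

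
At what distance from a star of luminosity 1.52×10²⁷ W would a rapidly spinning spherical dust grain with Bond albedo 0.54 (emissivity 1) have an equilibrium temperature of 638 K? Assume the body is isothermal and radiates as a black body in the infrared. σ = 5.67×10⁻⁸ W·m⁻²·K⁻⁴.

For an isothermal black-emitting sphere, (1−a)S·πr² = σ·4πr²·T⁴ ⇒ S = 4σT⁴/(1−a).
S = 4·5.67×10⁻⁸·(638)⁴/0.460 = 81690 W/m².
Flux falls as S = L/(4πd²), so d = √(L/(4πS)) = √(1.52×10²⁷/(4π·81690)).

d ≈ 3.85×10¹⁰ m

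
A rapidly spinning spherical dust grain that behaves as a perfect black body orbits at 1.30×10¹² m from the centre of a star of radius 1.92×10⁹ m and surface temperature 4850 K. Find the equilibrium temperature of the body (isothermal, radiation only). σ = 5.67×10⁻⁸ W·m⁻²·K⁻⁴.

The star's surface emits σT_*⁴; at distance d the flux is S = σT_*⁴(R_*/d)².
S = 5.67×10⁻⁸·(4850)⁴·(1.92×10⁹/1.30×10¹²)² = 68.43 W/m².
For an isothermal sphere T⁴ = (1−a)S/(4σ) = 3.017×10⁸ K⁴.

T ≈ 132 K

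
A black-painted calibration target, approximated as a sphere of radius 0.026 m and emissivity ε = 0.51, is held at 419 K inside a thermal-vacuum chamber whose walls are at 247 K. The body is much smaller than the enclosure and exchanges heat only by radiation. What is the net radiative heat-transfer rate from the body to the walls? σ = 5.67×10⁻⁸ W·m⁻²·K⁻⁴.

P_net ≈ 6.66 W

For a small grey body in a large enclosure: P_net = εσA(T_body⁴ − T_wall⁴).
A = 4πr² = 0.008495 m²; T_body⁴ − T_wall⁴ = 3.082×10¹⁰ − 3.722×10⁹ = 2.710×10¹⁰ K⁴.
|P_net| = 0.51·5.67×10⁻⁸·0.008495·2.710×10¹⁰.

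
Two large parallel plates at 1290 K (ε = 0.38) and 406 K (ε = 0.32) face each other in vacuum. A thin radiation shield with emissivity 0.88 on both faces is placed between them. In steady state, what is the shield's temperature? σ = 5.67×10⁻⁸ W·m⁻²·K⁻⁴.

In steady state the net flux on the hot side equals that on the cold side.
σ(T₁⁴−T_s⁴)/D₁ = σ(T_s⁴−T₂⁴)/D₂, with D₁ = 1/ε₁+1/ε_s−1 = 2.768, D₂ = 1/ε_s+1/ε₂−1 = 3.261.
Solve for T_s⁴: T_s⁴ = (D₂·T₁⁴ + D₁·T₂⁴)/(D₁+D₂) = 1.510×10¹² K⁴.

T_s ≈ 1110 K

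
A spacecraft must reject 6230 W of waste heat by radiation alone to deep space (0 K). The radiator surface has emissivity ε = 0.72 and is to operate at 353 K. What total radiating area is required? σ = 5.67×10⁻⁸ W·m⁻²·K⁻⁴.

A ≈ 9.83 m²

P = εσA T⁴ ⇒ A = P/(εσT⁴).
T⁴ = 1.553×10¹⁰ K⁴.
A = 6230/(0.72 × 5.67×10⁻⁸ × 1.553×10¹⁰).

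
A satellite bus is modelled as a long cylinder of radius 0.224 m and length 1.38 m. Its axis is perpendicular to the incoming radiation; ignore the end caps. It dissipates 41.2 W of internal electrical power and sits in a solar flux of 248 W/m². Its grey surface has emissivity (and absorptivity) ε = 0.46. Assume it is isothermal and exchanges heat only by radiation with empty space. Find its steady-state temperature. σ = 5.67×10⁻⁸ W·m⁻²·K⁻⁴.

T ≈ 217 K

At steady state, absorbed solar power + internal power = radiated power.
Absorbed: α·S·A_cross = 0.46·248·0.6182 = 70.53 W (cross-section 2rL).
Total input = 70.53 + 41.2 = 111.7 W.
Radiated: εσ·A_surf·T⁴ with A_surf = 2πrL = 1.942 m².
T⁴ = 111.7/(0.46·5.67×10⁻⁸·1.942) = 2.206×10⁹ K⁴.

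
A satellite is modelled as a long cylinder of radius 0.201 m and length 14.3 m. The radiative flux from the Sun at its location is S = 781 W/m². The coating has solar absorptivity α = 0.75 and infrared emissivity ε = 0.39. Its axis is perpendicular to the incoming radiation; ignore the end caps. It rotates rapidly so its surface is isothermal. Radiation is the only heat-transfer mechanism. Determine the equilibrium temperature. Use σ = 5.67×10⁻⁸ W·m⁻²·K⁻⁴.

At equilibrium, absorbed power = emitted power.
Absorbing cross-section = 2rL = 5.749 m²; emitting surface = 2πrL = 18.06 m² (ratio π).
αS·A_cross = εσ·A_surf·T⁴  ⇒  T⁴ = αS/(ε·πσ).
T⁴ = 0.750·781/(0.39·π·5.67×10⁻⁸) = 8.432×10⁹ K⁴.
T = (8.432×10⁹)^(1/4).

T ≈ 303 K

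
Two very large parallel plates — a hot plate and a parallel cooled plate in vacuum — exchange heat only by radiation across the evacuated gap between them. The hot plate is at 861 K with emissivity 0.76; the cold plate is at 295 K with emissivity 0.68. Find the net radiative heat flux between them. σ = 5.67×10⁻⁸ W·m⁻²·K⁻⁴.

For two infinite grey parallel plates, q = σ(T₁⁴ − T₂⁴)/(1/ε₁ + 1/ε₂ − 1).
T₁⁴ − T₂⁴ = 5.496×10¹¹ − 7.573×10⁹ = 5.420×10¹¹ K⁴.
1/ε₁ + 1/ε₂ − 1 = 1.316 + 1.471 − 1 = 1.786.
q = 5.67×10⁻⁸ × 5.420×10¹¹ / 1.786.

q ≈ 17200 W/m²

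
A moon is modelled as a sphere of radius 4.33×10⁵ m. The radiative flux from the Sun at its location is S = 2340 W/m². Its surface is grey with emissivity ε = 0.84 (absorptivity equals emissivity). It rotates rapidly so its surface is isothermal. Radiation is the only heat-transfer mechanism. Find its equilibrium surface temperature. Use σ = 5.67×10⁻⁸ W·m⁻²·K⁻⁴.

At equilibrium, absorbed power = emitted power.
Absorbing cross-section = πr² = 5.890×10¹¹ m²; emitting surface = 4πr² = 2.356×10¹² m² (ratio 4).
εS·A_cross = εσ·A_surf·T⁴  ⇒  T⁴ = S/(4σ)   (ε cancels).
T⁴ = 2340/(4·5.67×10⁻⁸) = 1.032×10¹⁰ K⁴.
T = (1.032×10¹⁰)^(1/4).

T ≈ 319 K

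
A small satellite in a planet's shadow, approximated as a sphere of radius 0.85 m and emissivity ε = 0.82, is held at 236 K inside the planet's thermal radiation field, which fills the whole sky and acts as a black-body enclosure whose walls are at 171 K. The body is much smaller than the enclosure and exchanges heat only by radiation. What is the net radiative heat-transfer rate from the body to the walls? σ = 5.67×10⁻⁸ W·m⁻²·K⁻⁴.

P_net ≈ 949 W

For a small grey body in a large enclosure: P_net = εσA(T_body⁴ − T_wall⁴).
A = 4πr² = 9.079 m²; T_body⁴ − T_wall⁴ = 3.102×10⁹ − 8.550×10⁸ = 2.247×10⁹ K⁴.
|P_net| = 0.82·5.67×10⁻⁸·9.079·2.247×10⁹.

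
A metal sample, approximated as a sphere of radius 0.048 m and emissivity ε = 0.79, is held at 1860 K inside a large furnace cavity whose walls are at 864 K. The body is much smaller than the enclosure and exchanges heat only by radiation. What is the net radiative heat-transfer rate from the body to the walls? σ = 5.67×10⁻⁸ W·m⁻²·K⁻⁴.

For a small grey body in a large enclosure: P_net = εσA(T_body⁴ − T_wall⁴).
A = 4πr² = 0.02895 m²; T_body⁴ − T_wall⁴ = 1.197×10¹³ − 5.573×10¹¹ = 1.141×10¹³ K⁴.
|P_net| = 0.79·5.67×10⁻⁸·0.02895·1.141×10¹³.

P_net ≈ 14800 W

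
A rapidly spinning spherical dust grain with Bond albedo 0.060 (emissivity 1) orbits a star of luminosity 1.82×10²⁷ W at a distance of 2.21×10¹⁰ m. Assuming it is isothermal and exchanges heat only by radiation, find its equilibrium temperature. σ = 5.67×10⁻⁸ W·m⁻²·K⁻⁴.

First find the stellar flux at distance d: S = L/(4πd²) = 1.82×10²⁷/(4π·(2.21×10¹⁰)²) = 2.965×10⁵ W/m².
For an isothermal sphere, absorbed (1−a)S·πr² = emitted σ·4πr²·T⁴, so T⁴ = (1−a)S/(4σ).
T⁴ = 0.940·2.965×10⁵/(4·5.67×10⁻⁸) = 1.229×10¹² K⁴.

T ≈ 1050 K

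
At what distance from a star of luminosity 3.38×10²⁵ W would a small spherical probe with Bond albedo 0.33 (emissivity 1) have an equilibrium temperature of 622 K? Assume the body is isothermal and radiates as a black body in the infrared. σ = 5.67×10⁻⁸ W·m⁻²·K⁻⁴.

d ≈ 7.29×10⁹ m

For an isothermal black-emitting sphere, (1−a)S·πr² = σ·4πr²·T⁴ ⇒ S = 4σT⁴/(1−a).
S = 4·5.67×10⁻⁸·(622)⁴/0.670 = 50670 W/m².
Flux falls as S = L/(4πd²), so d = √(L/(4πS)) = √(3.38×10²⁵/(4π·50670)).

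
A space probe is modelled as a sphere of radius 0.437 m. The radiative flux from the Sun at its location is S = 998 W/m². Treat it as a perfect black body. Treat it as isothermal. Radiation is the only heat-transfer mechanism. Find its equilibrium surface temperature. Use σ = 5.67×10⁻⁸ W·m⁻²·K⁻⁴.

At equilibrium, absorbed power = emitted power.
Absorbing cross-section = πr² = 0.5999 m²; emitting surface = 4πr² = 2.400 m² (ratio 4).
S·A_cross = εσ·A_surf·T⁴  ⇒  T⁴ = S/(4σ).
T⁴ = 1.00·998/(4·5.67×10⁻⁸) = 4.400×10⁹ K⁴.
T = (4.400×10⁹)^(1/4).

T ≈ 258 K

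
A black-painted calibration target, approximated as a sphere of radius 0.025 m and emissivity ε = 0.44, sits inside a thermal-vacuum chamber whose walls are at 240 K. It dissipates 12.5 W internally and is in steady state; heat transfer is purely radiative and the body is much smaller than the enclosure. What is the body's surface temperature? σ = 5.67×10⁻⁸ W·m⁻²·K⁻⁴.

T ≈ 509 K

For a small grey body in a large enclosure, net radiated power = εσA(T⁴ − T_w⁴).
Steady state: P = εσA(T⁴ − T_w⁴) with A = 4πr² = 0.007854 m².
T⁴ = P/(εσA) + T_w⁴ = 12.5/(0.44·5.67×10⁻⁸·0.007854) + (240)⁴
    = 6.379×10¹⁰ + 3.318×10⁹ = 6.711×10¹⁰ K⁴.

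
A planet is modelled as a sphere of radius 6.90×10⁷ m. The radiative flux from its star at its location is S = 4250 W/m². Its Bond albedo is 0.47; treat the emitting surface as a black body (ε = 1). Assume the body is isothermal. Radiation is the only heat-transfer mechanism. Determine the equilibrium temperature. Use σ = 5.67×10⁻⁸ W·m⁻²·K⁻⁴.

T ≈ 316 K

At equilibrium, absorbed power = emitted power.
Absorbing cross-section = πr² = 1.496×10¹⁶ m²; emitting surface = 4πr² = 5.983×10¹⁶ m² (ratio 4).
(1−a)S·A_cross = εσ·A_surf·T⁴  ⇒  T⁴ = (1−a)S/(4σ).
T⁴ = 0.530·4250/(4·5.67×10⁻⁸) = 9.932×10⁹ K⁴.
T = (9.932×10⁹)^(1/4).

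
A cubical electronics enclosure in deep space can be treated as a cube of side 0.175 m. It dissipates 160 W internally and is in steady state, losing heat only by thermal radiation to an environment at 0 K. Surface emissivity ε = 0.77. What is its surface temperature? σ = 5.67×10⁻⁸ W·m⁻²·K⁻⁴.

T ≈ 376 K

Steady state: internal power = radiated power, P = εσA T⁴.
Radiating area A = 6L² = 0.1837 m².
T⁴ = P/(εσA) = 160/(0.77·5.67×10⁻⁸·0.1837) = 1.994×10¹⁰ K⁴.
T = (1.994×10¹⁰)^(1/4).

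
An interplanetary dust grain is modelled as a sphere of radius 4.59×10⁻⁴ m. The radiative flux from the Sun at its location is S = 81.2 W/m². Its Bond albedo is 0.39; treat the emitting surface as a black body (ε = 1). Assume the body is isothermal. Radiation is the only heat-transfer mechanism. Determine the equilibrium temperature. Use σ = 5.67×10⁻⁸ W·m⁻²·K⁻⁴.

At equilibrium, absorbed power = emitted power.
Absorbing cross-section = πr² = 6.619×10⁻⁷ m²; emitting surface = 4πr² = 2.647×10⁻⁶ m² (ratio 4).
(1−a)S·A_cross = εσ·A_surf·T⁴  ⇒  T⁴ = (1−a)S/(4σ).
T⁴ = 0.610·81.2/(4·5.67×10⁻⁸) = 2.184×10⁸ K⁴.
T = (2.184×10⁸)^(1/4).

T ≈ 122 K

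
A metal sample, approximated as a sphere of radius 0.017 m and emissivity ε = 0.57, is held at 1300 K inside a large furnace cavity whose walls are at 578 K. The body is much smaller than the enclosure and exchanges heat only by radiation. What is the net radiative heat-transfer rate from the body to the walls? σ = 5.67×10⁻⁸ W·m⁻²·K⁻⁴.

P_net ≈ 322 W

For a small grey body in a large enclosure: P_net = εσA(T_body⁴ − T_wall⁴).
A = 4πr² = 0.003632 m²; T_body⁴ − T_wall⁴ = 2.856×10¹² − 1.116×10¹¹ = 2.744×10¹² K⁴.
|P_net| = 0.57·5.67×10⁻⁸·0.003632·2.744×10¹².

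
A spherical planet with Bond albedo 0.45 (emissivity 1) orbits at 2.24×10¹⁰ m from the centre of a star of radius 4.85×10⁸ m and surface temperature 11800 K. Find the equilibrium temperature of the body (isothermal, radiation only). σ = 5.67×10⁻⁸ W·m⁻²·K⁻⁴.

T ≈ 1060 K

The star's surface emits σT_*⁴; at distance d the flux is S = σT_*⁴(R_*/d)².
S = 5.67×10⁻⁸·(11800)⁴·(4.85×10⁸/2.24×10¹⁰)² = 5.153×10⁵ W/m².
For an isothermal sphere T⁴ = (1−a)S/(4σ) = 1.250×10¹² K⁴.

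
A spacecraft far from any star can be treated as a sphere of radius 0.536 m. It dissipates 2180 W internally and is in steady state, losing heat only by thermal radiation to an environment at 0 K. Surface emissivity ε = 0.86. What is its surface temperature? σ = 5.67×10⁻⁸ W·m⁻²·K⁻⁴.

Steady state: internal power = radiated power, P = εσA T⁴.
Radiating area A = 4πr² = 3.610 m².
T⁴ = P/(εσA) = 2180/(0.86·5.67×10⁻⁸·3.610) = 1.238×10¹⁰ K⁴.
T = (1.238×10¹⁰)^(1/4).

T ≈ 334 K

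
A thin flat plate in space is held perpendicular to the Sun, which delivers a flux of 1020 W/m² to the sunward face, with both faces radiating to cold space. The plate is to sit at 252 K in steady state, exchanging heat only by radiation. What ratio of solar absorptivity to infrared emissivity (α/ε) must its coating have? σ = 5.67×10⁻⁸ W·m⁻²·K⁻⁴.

α/ε ≈ 0.448

Balance: αS·A = εσ·2A·T⁴ ⇒ α/ε = 2σT⁴/S.
α/ε = 2·5.67×10⁻⁸·(252)⁴/1020 = 2·5.67×10⁻⁸·4.033×10⁹/1020.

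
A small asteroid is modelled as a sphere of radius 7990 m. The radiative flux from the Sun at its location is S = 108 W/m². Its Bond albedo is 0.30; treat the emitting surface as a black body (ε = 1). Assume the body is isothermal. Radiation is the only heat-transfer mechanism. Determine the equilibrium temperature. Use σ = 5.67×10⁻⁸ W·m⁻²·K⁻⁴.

T ≈ 135 K

At equilibrium, absorbed power = emitted power.
Absorbing cross-section = πr² = 2.006×10⁸ m²; emitting surface = 4πr² = 8.022×10⁸ m² (ratio 4).
(1−a)S·A_cross = εσ·A_surf·T⁴  ⇒  T⁴ = (1−a)S/(4σ).
T⁴ = 0.700·108/(4·5.67×10⁻⁸) = 3.333×10⁸ K⁴.
T = (3.333×10⁸)^(1/4).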